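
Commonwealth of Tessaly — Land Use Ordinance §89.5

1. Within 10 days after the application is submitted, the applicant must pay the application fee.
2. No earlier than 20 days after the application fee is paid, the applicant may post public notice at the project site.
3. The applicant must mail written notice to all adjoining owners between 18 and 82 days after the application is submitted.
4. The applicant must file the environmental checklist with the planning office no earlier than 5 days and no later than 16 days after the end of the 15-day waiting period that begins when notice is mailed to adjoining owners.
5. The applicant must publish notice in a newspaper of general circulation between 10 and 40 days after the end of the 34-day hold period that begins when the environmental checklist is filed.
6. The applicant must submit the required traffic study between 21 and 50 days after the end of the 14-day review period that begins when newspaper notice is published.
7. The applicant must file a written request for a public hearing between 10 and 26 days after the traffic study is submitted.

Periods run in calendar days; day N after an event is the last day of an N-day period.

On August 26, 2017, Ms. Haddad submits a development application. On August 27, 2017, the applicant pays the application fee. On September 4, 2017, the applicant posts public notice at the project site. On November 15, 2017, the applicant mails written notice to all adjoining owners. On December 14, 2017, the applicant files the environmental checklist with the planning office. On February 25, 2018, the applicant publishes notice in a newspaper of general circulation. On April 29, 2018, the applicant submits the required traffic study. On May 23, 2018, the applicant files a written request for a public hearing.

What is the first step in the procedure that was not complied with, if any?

Step 2

(1) due by August 26, 2017 + 10 days = September 5, 2017; completed August 27, 2017, before the deadline.
(2) permitted from August 27, 2017 + 20 days = September 16, 2017 onward; September 4, 2017 is 12 days before the earliest permitted date.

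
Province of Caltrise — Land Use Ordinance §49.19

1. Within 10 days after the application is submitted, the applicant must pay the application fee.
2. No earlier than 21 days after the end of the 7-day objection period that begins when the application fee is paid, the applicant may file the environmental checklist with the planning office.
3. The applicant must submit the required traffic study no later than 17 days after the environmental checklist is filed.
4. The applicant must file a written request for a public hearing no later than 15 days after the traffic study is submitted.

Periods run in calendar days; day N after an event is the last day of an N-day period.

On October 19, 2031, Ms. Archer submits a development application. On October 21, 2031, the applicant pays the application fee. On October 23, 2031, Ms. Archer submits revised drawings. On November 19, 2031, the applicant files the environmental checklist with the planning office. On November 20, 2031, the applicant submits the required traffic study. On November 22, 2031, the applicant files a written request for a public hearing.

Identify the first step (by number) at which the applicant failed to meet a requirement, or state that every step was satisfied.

Step 1 — counting 10 days from October 19, 2031 (when the application is submitted) gives a deadline of October 29, 2031; done October 21, 2031 — timely.
Step 2 — must wait 21 days from October 28, 2031 (end of the 7-day objection period, which began when the application fee is paid on October 21, 2031), so not before November 18, 2031; done November 19, 2031 — permitted.
Step 3 — counting 17 days from November 19, 2031 (when the environmental checklist is filed) gives a deadline of December 6, 2031; completed November 20, 2031, before the deadline.
Step 4 — counting 15 days from November 20, 2031 (when the traffic study is submitted) gives a deadline of December 5, 2031; completed November 22, 2031, before the deadline.

None — every step was satisfied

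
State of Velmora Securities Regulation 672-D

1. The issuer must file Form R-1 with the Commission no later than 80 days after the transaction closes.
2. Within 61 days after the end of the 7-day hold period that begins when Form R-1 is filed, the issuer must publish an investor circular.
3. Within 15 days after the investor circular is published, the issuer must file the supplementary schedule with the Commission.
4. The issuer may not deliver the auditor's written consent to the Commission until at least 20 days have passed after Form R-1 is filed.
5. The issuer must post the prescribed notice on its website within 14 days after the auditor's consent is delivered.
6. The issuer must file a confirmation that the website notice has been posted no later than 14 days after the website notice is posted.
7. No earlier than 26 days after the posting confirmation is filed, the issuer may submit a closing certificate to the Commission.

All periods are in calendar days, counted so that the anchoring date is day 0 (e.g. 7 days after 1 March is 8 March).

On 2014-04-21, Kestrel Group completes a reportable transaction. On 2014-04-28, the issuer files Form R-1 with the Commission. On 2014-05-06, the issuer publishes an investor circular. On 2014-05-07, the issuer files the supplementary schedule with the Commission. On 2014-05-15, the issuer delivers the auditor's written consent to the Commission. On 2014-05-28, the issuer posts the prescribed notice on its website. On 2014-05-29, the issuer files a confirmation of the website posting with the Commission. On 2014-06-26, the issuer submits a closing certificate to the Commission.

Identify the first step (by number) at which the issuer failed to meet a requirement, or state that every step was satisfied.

Step 1: 80 days after 2014-04-21 (when the transaction closes) is 2014-07-10; 2014-04-28 is within that limit.
Step 2: 61 days after 2014-05-05 (end of the 7-day hold period, which began when Form R-1 is filed on 2014-04-28) is 2014-07-05; completed 2014-05-06, before the deadline.
Step 3: 15 days after 2014-05-06 (when the investor circular is published) is 2014-05-21; 2014-05-07 is within that limit.
Step 4: the earliest permitted date is 20 days after 2014-04-28 (when Form R-1 is filed), i.e. 2014-05-18; acted on 2014-05-15, 3 days prematurely.
Later steps need not be reached.

Step 4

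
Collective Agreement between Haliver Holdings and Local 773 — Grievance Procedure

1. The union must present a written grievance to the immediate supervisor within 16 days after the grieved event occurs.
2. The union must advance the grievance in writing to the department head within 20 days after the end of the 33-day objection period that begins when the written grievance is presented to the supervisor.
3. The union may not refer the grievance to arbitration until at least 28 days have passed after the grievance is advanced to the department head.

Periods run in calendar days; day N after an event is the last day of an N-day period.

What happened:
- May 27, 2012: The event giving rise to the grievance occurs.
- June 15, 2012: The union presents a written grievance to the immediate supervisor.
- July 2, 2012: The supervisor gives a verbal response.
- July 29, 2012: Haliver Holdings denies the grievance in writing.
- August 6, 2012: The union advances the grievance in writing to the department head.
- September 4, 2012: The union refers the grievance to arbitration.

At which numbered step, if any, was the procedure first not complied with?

Step 1: 16 days after May 27, 2012 (when the grieved event occurs) is June 12, 2012; June 15, 2012 misses that deadline by 3 days.
The analysis stops there.

Step 1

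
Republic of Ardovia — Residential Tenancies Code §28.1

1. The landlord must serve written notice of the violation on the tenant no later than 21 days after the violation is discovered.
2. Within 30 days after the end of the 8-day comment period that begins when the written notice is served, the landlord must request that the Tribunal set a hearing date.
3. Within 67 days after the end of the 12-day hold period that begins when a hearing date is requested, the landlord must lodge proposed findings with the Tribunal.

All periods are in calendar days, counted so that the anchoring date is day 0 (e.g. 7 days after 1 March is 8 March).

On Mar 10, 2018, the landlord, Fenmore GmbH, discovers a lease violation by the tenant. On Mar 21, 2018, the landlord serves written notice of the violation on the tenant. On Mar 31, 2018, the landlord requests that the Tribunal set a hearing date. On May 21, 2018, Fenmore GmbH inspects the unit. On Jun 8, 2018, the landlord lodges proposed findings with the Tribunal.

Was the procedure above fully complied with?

(1) due by Mar 10, 2018 + 21 days = Mar 31, 2018; done Mar 21, 2018 — timely.
(2) due by Mar 29, 2018 + 30 days = Apr 28, 2018; completed Mar 31, 2018, before the deadline.
(3) due by Apr 12, 2018 + 67 days = Jun 18, 2018; completed Jun 8, 2018, before the deadline.

Yes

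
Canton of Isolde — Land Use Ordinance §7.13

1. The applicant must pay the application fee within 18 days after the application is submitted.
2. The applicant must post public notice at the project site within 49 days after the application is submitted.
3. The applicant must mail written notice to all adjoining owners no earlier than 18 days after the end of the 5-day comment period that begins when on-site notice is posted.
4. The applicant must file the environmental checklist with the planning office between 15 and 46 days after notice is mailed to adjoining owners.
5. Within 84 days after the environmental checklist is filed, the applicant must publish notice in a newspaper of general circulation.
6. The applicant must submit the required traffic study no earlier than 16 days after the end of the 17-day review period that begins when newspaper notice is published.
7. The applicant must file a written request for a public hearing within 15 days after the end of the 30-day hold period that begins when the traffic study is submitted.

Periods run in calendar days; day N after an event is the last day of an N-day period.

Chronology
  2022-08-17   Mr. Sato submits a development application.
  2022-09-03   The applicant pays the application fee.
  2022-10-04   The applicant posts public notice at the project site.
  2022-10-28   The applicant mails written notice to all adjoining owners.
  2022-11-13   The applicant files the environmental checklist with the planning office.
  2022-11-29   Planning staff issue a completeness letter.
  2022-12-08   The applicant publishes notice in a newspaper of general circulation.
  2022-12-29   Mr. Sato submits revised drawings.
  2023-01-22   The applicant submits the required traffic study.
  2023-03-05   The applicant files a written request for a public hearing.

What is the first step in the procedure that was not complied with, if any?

None — every step was satisfied

Step 1: 18 days after 2022-08-17 (when the application is submitted) is 2022-09-04; done 2022-09-03 — timely.
Step 2: 49 days after 2022-08-17 (when the application is submitted) is 2022-10-05; 2022-10-04 is within that limit.
Step 3: the earliest permitted date is 18 days after 2022-10-09 (end of the 5-day comment period, which began when on-site notice is posted on 2022-10-04), i.e. 2022-10-27; 2022-10-28 is on or after that date.
Step 4: the window is 15–46 days after 2022-10-28 (when notice is mailed to adjoining owners), so 2022-11-12 through 2022-12-13; done 2022-11-13, which is between those dates.
Step 5: 84 days after 2022-11-13 (when the environmental checklist is filed) is 2023-02-05; completed 2022-12-08, before the deadline.
Step 6: the earliest permitted date is 16 days after 2022-12-25 (end of the 17-day review period, which began when newspaper notice is published on 2022-12-08), i.e. 2023-01-10; 2023-01-22 is on or after that date.
Step 7: 15 days after 2023-02-21 (end of the 30-day hold period, which began when the traffic study is submitted on 2023-01-22) is 2023-03-08; done 2023-03-05 — timely.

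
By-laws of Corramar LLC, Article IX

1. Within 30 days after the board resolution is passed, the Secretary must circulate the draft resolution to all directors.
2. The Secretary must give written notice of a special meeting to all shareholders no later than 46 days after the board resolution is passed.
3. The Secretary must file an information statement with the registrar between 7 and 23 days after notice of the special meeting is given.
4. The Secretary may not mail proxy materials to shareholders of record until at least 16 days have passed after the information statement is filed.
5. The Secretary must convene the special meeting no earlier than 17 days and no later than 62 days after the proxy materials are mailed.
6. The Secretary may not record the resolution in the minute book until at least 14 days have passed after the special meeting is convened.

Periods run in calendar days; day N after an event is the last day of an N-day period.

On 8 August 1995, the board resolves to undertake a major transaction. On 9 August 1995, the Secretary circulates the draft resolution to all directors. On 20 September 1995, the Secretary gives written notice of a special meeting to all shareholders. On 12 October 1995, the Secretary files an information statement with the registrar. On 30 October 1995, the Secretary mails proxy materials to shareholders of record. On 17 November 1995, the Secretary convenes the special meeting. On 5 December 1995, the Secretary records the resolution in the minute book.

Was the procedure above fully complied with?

Yes

Step 1 — counting 30 days from 8 August 1995 (when the board resolution is passed) gives a deadline of 7 September 1995; 9 August 1995 is within that limit.
Step 2 — counting 46 days from 8 August 1995 (when the board resolution is passed) gives a deadline of 23 September 1995; done 20 September 1995 — timely.
Step 3 — 7 and 23 days from 20 September 1995 (when notice of the special meeting is given) are 27 September 1995 and 13 October 1995 respectively; done 12 October 1995 — within the window.
Step 4 — must wait 16 days from 12 October 1995 (when the information statement is filed), so not before 28 October 1995; 30 October 1995 is on or after that date.
Step 5 — 17 and 62 days from 30 October 1995 (when the proxy materials are mailed) are 16 November 1995 and 31 December 1995 respectively; 17 November 1995 falls inside that range.
Step 6 — must wait 14 days from 17 November 1995 (when the special meeting is convened), so not before 1 December 1995; done 5 December 1995, after the minimum wait.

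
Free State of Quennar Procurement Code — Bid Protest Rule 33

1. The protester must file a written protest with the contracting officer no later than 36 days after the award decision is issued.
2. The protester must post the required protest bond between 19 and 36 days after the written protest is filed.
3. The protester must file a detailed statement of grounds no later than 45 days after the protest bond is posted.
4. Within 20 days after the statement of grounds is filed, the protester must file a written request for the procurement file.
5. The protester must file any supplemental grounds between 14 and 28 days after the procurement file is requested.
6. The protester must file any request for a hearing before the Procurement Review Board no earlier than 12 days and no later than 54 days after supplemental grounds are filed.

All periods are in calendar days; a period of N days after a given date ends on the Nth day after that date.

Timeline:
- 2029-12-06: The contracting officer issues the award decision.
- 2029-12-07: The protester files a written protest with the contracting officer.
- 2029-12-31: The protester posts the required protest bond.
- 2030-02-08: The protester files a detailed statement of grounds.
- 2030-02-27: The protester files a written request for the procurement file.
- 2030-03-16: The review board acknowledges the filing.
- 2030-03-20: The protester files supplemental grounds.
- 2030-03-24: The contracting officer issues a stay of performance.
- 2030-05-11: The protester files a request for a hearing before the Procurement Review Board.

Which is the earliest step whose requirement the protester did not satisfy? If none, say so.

None — every step was satisfied

Step 1 — counting 36 days from 2029-12-06 (when the award decision is issued) gives a deadline of 2030-01-11; 2029-12-07 is within that limit.
Step 2 — 19 and 36 days from 2029-12-07 (when the written protest is filed) are 2029-12-26 and 2030-01-12 respectively; done 2029-12-31, which is between those dates.
Step 3 — counting 45 days from 2029-12-31 (when the protest bond is posted) gives a deadline of 2030-02-14; completed 2030-02-08, before the deadline.
Step 4 — counting 20 days from 2030-02-08 (when the statement of grounds is filed) gives a deadline of 2030-02-28; 2030-02-27 is within that limit.
Step 5 — 14 and 28 days from 2030-02-27 (when the procurement file is requested) are 2030-03-13 and 2030-03-27 respectively; done 2030-03-20 — within the window.
Step 6 — 12 and 54 days from 2030-03-20 (when supplemental grounds are filed) are 2030-04-01 and 2030-05-13 respectively; 2030-05-11 falls inside that range.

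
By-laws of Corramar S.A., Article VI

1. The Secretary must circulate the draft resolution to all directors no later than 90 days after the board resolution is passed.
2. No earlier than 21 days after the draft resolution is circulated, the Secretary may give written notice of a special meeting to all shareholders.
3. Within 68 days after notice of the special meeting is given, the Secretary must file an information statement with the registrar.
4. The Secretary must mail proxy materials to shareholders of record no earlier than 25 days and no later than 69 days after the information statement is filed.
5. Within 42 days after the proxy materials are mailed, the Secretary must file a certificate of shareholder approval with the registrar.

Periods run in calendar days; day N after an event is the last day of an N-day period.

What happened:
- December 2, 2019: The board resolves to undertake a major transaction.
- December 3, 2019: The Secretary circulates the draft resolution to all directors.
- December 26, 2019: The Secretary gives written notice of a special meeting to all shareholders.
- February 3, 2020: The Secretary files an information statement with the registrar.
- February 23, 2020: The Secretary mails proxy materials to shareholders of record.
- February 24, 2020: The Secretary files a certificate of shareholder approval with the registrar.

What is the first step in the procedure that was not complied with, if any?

Step 4

Step 1 — counting 90 days from December 2, 2019 (when the board resolution is passed) gives a deadline of March 1, 2020; done December 3, 2019 — timely.
Step 2 — must wait 21 days from December 3, 2019 (when the draft resolution is circulated), so not before December 24, 2019; December 26, 2019 is on or after that date.
Step 3 — counting 68 days from December 26, 2019 (when notice of the special meeting is given) gives a deadline of March 3, 2020; completed February 3, 2020, before the deadline.
Step 4 — 25 and 69 days from February 3, 2020 (when the information statement is filed) are February 28, 2020 and April 12, 2020 respectively; done February 23, 2020 — 5 days before the window opened.
The analysis stops there.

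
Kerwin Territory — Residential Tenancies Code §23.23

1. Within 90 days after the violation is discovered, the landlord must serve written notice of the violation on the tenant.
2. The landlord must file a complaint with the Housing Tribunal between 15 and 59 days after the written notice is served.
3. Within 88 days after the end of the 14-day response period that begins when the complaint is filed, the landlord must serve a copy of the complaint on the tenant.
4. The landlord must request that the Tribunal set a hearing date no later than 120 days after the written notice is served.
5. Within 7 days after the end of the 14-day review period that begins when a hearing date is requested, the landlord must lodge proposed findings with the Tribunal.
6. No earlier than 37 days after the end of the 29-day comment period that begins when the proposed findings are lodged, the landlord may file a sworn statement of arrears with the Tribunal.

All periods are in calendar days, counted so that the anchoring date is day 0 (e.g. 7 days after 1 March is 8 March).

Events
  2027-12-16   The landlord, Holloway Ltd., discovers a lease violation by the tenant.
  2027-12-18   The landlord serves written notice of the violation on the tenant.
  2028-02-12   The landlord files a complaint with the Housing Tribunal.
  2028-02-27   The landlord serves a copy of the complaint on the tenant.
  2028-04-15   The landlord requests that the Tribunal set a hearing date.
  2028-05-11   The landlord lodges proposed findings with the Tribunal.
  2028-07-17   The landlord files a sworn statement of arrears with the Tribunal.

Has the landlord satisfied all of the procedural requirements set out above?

Step 1 — counting 90 days from 2027-12-16 (when the violation is discovered) gives a deadline of 2028-03-15; 2027-12-18 is within that limit.
Step 2 — 15 and 59 days from 2027-12-18 (when the written notice is served) are 2028-01-02 and 2028-02-15 respectively; done 2028-02-12 — within the window.
Step 3 — counting 88 days from 2028-02-26 (end of the 14-day response period, which began when the complaint is filed on 2028-02-12) gives a deadline of 2028-05-24; completed 2028-02-27, before the deadline.
Step 4 — counting 120 days from 2027-12-18 (when the written notice is served) gives a deadline of 2028-04-16; done 2028-04-15 — timely.
Step 5 — counting 7 days from 2028-04-29 (end of the 14-day review period, which began when a hearing date is requested on 2028-04-15) gives a deadline of 2028-05-06; 2028-05-11 misses that deadline by 5 days.
The procedure was therefore not followed at step 5.

No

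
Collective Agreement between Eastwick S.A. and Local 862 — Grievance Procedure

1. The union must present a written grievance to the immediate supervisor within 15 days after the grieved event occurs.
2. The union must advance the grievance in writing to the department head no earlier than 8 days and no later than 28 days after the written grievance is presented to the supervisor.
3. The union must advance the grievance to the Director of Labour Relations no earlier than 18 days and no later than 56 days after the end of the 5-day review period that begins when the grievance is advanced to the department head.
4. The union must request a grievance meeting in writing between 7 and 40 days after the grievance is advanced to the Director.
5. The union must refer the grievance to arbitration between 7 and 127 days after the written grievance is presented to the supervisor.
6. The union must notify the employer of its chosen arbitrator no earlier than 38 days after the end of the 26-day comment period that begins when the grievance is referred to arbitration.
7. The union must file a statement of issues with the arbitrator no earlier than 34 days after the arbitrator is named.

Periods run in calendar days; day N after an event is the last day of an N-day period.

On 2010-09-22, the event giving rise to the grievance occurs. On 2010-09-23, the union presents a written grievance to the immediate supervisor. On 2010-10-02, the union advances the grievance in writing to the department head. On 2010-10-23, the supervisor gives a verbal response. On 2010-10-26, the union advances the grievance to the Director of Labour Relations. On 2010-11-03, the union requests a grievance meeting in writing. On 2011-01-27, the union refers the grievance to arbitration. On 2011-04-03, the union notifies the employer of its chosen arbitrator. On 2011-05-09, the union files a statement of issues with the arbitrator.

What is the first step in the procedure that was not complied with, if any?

None — every step was satisfied

Step 1 — counting 15 days from 2010-09-22 (when the grieved event occurs) gives a deadline of 2010-10-07; done 2010-09-23 — timely.
Step 2 — 8 and 28 days from 2010-09-23 (when the written grievance is presented to the supervisor) are 2010-10-01 and 2010-10-21 respectively; done 2010-10-02 — within the window.
Step 3 — 18 and 56 days from 2010-10-07 (end of the 5-day review period, which began when the grievance is advanced to the department head on 2010-10-02) are 2010-10-25 and 2010-12-02 respectively; 2010-10-26 falls inside that range.
Step 4 — 7 and 40 days from 2010-10-26 (when the grievance is advanced to the Director) are 2010-11-02 and 2010-12-05 respectively; done 2010-11-03 — within the window.
Step 5 — 7 and 127 days from 2010-09-23 (when the written grievance is presented to the supervisor) are 2010-09-30 and 2011-01-28 respectively; done 2011-01-27, which is between those dates.
Step 6 — must wait 38 days from 2011-02-22 (end of the 26-day comment period, which began when the grievance is referred to arbitration on 2011-01-27), so not before 2011-04-01; done 2011-04-03, after the minimum wait.
Step 7 — must wait 34 days from 2011-04-03 (when the arbitrator is named), so not before 2011-05-07; 2011-05-09 is on or after that date.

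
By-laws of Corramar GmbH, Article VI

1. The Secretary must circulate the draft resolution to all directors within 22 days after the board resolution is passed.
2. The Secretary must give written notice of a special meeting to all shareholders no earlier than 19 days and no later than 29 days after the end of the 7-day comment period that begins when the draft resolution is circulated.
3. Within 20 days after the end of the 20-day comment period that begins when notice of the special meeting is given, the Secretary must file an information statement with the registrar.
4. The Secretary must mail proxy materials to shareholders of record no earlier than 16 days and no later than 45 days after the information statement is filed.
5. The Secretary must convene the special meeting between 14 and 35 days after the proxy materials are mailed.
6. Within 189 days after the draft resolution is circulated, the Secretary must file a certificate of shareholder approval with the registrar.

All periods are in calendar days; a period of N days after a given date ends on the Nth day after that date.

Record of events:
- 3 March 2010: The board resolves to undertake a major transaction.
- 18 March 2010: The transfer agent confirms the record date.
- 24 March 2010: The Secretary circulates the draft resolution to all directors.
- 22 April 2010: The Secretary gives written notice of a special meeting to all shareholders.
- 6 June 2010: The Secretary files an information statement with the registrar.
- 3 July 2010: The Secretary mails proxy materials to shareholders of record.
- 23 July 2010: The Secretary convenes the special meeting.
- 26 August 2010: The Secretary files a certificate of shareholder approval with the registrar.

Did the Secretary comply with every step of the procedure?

Step 1: 22 days after 3 March 2010 (when the board resolution is passed) is 25 March 2010; 24 March 2010 is within that limit.
Step 2: the window is 19–29 days after 31 March 2010 (end of the 7-day comment period, which began when the draft resolution is circulated on 24 March 2010), so 19 April 2010 through 29 April 2010; 22 April 2010 falls inside that range.
Step 3: 20 days after 12 May 2010 (end of the 20-day comment period, which began when notice of the special meeting is given on 22 April 2010) is 1 June 2010; done 6 June 2010 — 5 days late.

No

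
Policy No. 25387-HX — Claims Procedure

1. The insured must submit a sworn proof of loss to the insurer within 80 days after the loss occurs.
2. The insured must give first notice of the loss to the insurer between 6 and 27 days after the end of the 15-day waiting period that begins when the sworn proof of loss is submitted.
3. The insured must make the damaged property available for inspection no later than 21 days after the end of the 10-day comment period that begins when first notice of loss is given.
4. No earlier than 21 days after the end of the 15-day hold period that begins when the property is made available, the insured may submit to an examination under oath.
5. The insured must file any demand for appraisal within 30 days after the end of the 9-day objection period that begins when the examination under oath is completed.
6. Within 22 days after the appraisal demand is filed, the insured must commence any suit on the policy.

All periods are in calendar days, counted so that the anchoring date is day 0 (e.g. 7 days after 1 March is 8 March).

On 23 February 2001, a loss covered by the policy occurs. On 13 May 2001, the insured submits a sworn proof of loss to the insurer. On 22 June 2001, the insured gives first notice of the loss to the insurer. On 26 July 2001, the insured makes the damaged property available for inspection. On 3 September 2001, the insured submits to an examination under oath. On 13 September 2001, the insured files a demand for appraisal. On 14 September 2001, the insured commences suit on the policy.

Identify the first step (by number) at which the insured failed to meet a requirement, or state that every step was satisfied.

Step 1 — counting 80 days from 23 February 2001 (when the loss occurs) gives a deadline of 14 May 2001; completed 13 May 2001, before the deadline.
Step 2 — 6 and 27 days from 28 May 2001 (end of the 15-day waiting period, which began when the sworn proof of loss is submitted on 13 May 2001) are 3 June 2001 and 24 June 2001 respectively; done 22 June 2001, which is between those dates.
Step 3 — counting 21 days from 2 July 2001 (end of the 10-day comment period, which began when first notice of loss is given on 22 June 2001) gives a deadline of 23 July 2001; 26 July 2001 misses that deadline by 3 days.
That is the first point of non-compliance.

Step 3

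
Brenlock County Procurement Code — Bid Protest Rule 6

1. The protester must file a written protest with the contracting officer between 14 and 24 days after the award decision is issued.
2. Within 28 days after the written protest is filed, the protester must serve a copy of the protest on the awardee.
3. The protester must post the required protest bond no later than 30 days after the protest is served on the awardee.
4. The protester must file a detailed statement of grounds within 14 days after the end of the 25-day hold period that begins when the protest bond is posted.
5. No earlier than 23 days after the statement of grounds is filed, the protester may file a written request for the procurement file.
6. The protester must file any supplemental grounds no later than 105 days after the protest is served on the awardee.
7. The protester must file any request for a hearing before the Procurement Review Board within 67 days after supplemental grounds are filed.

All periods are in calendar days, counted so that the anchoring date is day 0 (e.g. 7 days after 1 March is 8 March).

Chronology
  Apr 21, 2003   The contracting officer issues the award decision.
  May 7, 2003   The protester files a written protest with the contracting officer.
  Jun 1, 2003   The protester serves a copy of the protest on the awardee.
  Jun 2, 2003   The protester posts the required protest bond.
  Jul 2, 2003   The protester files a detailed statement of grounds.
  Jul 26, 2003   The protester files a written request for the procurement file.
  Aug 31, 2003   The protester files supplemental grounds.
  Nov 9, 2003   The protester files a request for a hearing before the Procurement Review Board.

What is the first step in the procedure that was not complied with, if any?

Step 1: the window is 14–24 days after Apr 21, 2003 (when the award decision is issued), so May 5, 2003 through May 15, 2003; done May 7, 2003 — within the window.
Step 2: 28 days after May 7, 2003 (when the written protest is filed) is Jun 4, 2003; Jun 1, 2003 is within that limit.
Step 3: 30 days after Jun 1, 2003 (when the protest is served on the awardee) is Jul 1, 2003; completed Jun 2, 2003, before the deadline.
Step 4: 14 days after Jun 27, 2003 (end of the 25-day hold period, which began when the protest bond is posted on Jun 2, 2003) is Jul 11, 2003; Jul 2, 2003 is within that limit.
Step 5: the earliest permitted date is 23 days after Jul 2, 2003 (when the statement of grounds is filed), i.e. Jul 25, 2003; done Jul 26, 2003, after the minimum wait.
Step 6: 105 days after Jun 1, 2003 (when the protest is served on the awardee) is Sep 14, 2003; completed Aug 31, 2003, before the deadline.
Step 7: 67 days after Aug 31, 2003 (when supplemental grounds are filed) is Nov 6, 2003; done Nov 9, 2003 — 3 days late.

Step 7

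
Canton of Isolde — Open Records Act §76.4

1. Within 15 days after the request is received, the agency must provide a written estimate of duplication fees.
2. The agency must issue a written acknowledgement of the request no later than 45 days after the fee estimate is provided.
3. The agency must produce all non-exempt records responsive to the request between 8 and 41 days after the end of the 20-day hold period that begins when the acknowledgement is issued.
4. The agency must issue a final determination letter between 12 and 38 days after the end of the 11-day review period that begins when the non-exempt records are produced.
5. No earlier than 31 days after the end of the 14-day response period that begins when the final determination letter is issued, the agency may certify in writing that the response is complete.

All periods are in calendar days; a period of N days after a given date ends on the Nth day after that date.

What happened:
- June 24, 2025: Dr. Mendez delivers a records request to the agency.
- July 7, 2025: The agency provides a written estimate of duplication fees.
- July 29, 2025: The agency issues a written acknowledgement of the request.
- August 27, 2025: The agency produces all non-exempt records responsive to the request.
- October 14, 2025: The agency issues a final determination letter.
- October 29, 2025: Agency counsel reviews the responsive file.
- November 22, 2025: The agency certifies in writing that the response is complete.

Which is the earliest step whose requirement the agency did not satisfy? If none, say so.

Step 5

(1) due by June 24, 2025 + 15 days = July 9, 2025; done July 7, 2025 — timely.
(2) due by July 7, 2025 + 45 days = August 21, 2025; July 29, 2025 is within that limit.
(3) the permitted window runs from August 18, 2025 + 8 = August 26, 2025 to August 18, 2025 + 41 = September 28, 2025; done August 27, 2025, which is between those dates.
(4) the permitted window runs from September 7, 2025 + 12 = September 19, 2025 to September 7, 2025 + 38 = October 15, 2025; done October 14, 2025, which is between those dates.
(5) permitted from October 28, 2025 + 31 days = November 28, 2025 onward; November 22, 2025 is 6 days before the earliest permitted date.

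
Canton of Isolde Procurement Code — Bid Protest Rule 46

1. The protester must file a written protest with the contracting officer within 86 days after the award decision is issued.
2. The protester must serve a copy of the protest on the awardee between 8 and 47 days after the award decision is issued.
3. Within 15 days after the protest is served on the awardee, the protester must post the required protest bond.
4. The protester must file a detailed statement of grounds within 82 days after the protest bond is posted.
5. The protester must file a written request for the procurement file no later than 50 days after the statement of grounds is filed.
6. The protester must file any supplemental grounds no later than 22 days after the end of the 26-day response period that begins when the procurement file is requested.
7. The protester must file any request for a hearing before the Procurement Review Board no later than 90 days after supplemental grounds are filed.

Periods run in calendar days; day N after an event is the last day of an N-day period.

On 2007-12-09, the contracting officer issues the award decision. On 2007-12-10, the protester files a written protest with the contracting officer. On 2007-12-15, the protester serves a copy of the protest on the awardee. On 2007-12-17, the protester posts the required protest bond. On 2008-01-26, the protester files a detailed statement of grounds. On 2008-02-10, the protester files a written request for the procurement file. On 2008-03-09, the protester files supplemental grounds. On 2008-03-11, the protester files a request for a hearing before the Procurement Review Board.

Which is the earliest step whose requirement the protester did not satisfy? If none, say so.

(1) due by 2007-12-09 + 86 days = 2008-03-04; 2007-12-10 is within that limit.
(2) the permitted window runs from 2007-12-09 + 8 = 2007-12-17 to 2007-12-09 + 47 = 2008-01-25; done 2007-12-15 — 2 days before the window opened.

Step 2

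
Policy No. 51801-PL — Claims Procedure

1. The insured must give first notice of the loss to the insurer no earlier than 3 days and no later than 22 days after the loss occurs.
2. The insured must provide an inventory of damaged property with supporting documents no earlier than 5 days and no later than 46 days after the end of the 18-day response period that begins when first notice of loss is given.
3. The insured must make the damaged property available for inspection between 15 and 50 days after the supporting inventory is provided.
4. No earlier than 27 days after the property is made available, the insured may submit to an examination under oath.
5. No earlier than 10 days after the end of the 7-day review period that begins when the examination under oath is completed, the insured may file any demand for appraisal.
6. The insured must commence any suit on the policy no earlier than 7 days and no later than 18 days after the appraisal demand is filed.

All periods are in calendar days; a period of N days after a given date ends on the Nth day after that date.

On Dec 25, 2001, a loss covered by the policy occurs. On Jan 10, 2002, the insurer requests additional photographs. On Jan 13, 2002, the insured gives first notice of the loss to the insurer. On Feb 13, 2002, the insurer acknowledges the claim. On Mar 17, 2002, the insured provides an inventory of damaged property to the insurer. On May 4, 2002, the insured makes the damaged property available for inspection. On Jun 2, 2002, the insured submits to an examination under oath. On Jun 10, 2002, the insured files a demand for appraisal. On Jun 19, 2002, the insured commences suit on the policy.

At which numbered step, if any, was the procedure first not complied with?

(1) the permitted window runs from Dec 25, 2001 + 3 = Dec 28, 2001 to Dec 25, 2001 + 22 = Jan 16, 2002; done Jan 13, 2002 — within the window.
(2) the permitted window runs from Jan 31, 2002 + 5 = Feb 5, 2002 to Jan 31, 2002 + 46 = Mar 18, 2002; done Mar 17, 2002 — within the window.
(3) the permitted window runs from Mar 17, 2002 + 15 = Apr 1, 2002 to Mar 17, 2002 + 50 = May 6, 2002; May 4, 2002 falls inside that range.
(4) permitted from May 4, 2002 + 27 days = May 31, 2002 onward; Jun 2, 2002 is on or after that date.
(5) permitted from Jun 9, 2002 + 10 days = Jun 19, 2002 onward; Jun 10, 2002 is 9 days before the earliest permitted date.
That is the first point of non-compliance.

Step 5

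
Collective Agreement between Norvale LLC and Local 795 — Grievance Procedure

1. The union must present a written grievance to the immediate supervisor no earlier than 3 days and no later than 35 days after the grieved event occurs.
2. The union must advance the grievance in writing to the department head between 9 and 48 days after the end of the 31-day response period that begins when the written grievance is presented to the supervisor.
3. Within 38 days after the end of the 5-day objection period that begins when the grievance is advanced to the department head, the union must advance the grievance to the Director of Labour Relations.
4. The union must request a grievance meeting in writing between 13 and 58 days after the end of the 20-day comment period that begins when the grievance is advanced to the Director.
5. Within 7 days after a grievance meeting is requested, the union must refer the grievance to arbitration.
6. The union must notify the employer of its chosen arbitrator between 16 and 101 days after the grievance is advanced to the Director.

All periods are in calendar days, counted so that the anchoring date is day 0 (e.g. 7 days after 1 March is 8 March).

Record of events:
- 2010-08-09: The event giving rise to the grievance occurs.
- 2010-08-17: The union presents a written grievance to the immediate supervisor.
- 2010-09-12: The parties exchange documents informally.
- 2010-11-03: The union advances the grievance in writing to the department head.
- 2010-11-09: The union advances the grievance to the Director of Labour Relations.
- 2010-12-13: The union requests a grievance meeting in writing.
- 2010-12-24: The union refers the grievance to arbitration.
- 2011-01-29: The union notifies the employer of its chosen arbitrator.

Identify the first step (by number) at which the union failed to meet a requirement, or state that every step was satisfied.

(1) the permitted window runs from 2010-08-09 + 3 = 2010-08-12 to 2010-08-09 + 35 = 2010-09-13; 2010-08-17 falls inside that range.
(2) the permitted window runs from 2010-09-17 + 9 = 2010-09-26 to 2010-09-17 + 48 = 2010-11-04; done 2010-11-03 — within the window.
(3) due by 2010-11-08 + 38 days = 2010-12-16; done 2010-11-09 — timely.
(4) the permitted window runs from 2010-11-29 + 13 = 2010-12-12 to 2010-11-29 + 58 = 2011-01-26; done 2010-12-13 — within the window.
(5) due by 2010-12-13 + 7 days = 2010-12-20; done 2010-12-24 — 4 days late.

Step 5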